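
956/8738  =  478/4369=0.11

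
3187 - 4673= - 1486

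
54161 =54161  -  0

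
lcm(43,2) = 86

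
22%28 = 22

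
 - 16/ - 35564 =4/8891 = 0.00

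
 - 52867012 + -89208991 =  - 142076003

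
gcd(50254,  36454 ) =2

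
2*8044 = 16088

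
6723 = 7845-1122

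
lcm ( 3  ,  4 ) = 12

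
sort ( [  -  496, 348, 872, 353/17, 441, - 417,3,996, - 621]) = [ - 621, - 496,  -  417, 3,353/17, 348,441, 872, 996] 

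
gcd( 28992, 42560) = 64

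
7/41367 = 7/41367 = 0.00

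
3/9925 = 3/9925 = 0.00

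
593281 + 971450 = 1564731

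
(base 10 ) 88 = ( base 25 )3D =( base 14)64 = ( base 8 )130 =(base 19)4C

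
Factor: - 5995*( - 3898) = 2^1* 5^1*11^1*109^1*1949^1 = 23368510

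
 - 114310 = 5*( - 22862)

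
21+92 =113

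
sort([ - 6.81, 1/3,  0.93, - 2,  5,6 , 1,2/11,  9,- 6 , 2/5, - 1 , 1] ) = [ - 6.81 , - 6, - 2, - 1, 2/11,1/3 , 2/5, 0.93, 1 , 1, 5,  6,9]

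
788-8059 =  - 7271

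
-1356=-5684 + 4328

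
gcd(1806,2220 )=6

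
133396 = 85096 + 48300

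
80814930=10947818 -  - 69867112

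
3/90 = 1/30 = 0.03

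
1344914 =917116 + 427798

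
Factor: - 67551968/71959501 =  - 2^5*11^1 * 43^1*1187^( - 1)*4463^1*60623^( - 1) 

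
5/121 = 5/121 = 0.04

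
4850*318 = 1542300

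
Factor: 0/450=0^1  =  0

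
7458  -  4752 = 2706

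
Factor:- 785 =  -  5^1*157^1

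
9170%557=258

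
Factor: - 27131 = - 13^1 * 2087^1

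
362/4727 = 362/4727 = 0.08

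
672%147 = 84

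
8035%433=241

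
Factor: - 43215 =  - 3^1*5^1 * 43^1*67^1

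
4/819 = 4/819 = 0.00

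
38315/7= 38315/7= 5473.57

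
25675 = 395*65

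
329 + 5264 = 5593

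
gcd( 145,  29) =29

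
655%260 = 135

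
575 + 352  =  927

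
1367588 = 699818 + 667770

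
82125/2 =82125/2 = 41062.50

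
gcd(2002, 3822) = 182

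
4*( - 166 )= - 664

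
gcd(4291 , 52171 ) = 7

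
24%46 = 24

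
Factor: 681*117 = 79677 = 3^3*13^1*227^1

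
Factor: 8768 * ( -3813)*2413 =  - 2^6*3^1*19^1*31^1 * 41^1 * 127^1*137^1 = - 80672342592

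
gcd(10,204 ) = 2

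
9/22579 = 9/22579  =  0.00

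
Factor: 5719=7^1*19^1 *43^1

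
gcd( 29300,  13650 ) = 50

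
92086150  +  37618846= 129704996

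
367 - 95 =272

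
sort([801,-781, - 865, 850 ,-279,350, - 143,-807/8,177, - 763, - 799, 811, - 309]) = [ - 865, - 799,  -  781,-763, - 309, - 279, - 143, - 807/8,177,350,801,811,850] 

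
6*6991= 41946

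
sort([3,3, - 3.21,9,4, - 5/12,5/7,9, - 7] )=[ - 7,-3.21,  -  5/12, 5/7, 3,3, 4,  9,9]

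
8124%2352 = 1068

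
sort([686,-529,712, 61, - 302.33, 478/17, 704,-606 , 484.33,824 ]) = [ - 606, - 529, - 302.33, 478/17,  61, 484.33,686, 704, 712,824] 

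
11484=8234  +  3250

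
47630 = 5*9526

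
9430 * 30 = 282900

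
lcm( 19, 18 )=342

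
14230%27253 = 14230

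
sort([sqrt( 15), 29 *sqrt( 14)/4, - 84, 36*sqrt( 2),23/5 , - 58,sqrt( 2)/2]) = [ - 84, - 58 , sqrt(2 ) /2, sqrt ( 15 ), 23/5, 29*sqrt(14)/4,  36*sqrt( 2)]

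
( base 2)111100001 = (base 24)K1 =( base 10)481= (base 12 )341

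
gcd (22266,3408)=6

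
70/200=7/20= 0.35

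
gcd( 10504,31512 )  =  10504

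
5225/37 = 5225/37 = 141.22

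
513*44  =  22572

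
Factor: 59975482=2^1*7^1 * 4283963^1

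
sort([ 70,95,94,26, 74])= [ 26,70,  74, 94,95]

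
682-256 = 426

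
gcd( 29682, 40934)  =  194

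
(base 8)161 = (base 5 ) 423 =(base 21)58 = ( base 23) 4l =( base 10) 113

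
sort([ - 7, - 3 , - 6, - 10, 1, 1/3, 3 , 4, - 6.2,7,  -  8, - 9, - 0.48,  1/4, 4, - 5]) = [ - 10,  -  9, - 8, - 7, - 6.2 ,-6,-5, - 3 , - 0.48,1/4, 1/3,1, 3, 4, 4 , 7]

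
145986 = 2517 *58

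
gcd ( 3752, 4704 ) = 56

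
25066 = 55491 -30425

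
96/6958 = 48/3479=0.01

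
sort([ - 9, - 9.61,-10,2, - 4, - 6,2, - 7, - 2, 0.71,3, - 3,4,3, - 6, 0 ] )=[ - 10, - 9.61, - 9, - 7, -6 , - 6, - 4, - 3, - 2,0,0.71, 2, 2,3 , 3,4]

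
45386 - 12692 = 32694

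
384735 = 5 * 76947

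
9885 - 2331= 7554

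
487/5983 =487/5983 = 0.08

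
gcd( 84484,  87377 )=1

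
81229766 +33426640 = 114656406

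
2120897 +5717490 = 7838387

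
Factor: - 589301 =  - 257^1 * 2293^1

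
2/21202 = 1/10601 = 0.00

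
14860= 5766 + 9094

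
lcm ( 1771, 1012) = 7084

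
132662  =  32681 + 99981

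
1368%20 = 8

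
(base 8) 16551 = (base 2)1110101101001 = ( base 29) 8ri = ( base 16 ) 1d69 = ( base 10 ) 7529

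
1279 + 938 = 2217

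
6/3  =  2 = 2.00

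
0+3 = 3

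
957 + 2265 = 3222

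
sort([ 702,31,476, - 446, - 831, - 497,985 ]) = [ - 831, - 497,-446, 31,476, 702,985 ] 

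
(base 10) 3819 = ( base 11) 2962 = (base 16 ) eeb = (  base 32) 3nb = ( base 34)3AB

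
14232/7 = 14232/7 = 2033.14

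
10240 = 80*128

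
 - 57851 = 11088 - 68939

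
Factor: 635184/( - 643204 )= - 2^2*3^2*11^1*401^( - 1 )= - 396/401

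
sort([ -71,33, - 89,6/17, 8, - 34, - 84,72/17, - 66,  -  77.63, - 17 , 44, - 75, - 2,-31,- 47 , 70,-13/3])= [ - 89, -84, - 77.63, - 75, - 71, - 66, - 47, - 34, - 31, - 17,-13/3, - 2, 6/17,72/17,8, 33,44 , 70] 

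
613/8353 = 613/8353 = 0.07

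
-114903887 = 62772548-177676435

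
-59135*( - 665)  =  39324775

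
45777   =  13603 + 32174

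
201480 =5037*40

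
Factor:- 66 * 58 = - 2^2 * 3^1* 11^1 * 29^1= -3828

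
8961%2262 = 2175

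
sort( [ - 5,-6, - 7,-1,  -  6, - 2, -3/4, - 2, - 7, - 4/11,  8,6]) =[ - 7, - 7,-6,-6, - 5, - 2, - 2, - 1,- 3/4, - 4/11,6, 8]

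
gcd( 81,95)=1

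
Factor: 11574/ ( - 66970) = -5787/33485=- 3^2*5^( - 1 )*37^ ( - 1)*181^( - 1 )*643^1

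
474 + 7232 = 7706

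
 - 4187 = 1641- 5828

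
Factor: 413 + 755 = 2^4*73^1  =  1168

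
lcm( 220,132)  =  660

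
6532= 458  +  6074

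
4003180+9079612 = 13082792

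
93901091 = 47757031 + 46144060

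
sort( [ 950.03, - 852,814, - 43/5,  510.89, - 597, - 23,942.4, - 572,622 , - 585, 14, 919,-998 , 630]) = [ - 998, - 852,-597,  -  585, - 572,-23, - 43/5,14 , 510.89,  622, 630,814,919,  942.4, 950.03] 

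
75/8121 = 25/2707 = 0.01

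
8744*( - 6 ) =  -52464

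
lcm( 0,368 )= 0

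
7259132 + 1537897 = 8797029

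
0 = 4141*0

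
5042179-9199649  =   - 4157470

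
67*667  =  44689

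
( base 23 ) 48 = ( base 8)144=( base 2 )1100100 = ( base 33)31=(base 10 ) 100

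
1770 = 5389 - 3619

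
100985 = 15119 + 85866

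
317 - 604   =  -287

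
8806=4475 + 4331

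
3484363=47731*73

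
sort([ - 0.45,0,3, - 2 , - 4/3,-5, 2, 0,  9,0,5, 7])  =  [ - 5, - 2,- 4/3,  -  0.45,0,  0,0,2,3,5,7,9] 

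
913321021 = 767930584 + 145390437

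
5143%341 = 28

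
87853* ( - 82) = -7203946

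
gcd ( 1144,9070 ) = 2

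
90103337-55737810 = 34365527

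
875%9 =2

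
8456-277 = 8179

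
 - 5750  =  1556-7306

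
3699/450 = 411/50= 8.22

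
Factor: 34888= 2^3*7^2*89^1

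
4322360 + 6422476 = 10744836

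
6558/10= 655 + 4/5 = 655.80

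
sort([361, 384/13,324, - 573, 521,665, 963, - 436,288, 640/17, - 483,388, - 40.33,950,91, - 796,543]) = [ - 796, - 573, - 483, - 436, - 40.33,384/13,640/17,91, 288, 324 , 361,388 , 521, 543,  665,950, 963]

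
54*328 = 17712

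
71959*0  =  0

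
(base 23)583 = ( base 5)42312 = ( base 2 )101100010000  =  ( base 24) 4m0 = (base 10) 2832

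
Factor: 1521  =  3^2*13^2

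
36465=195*187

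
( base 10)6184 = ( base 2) 1100000101000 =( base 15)1c74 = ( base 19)h29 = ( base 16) 1828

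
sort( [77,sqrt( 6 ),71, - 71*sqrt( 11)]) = [ - 71*sqrt( 11),sqrt( 6 ), 71,  77]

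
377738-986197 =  - 608459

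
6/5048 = 3/2524 = 0.00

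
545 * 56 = 30520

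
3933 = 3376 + 557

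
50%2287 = 50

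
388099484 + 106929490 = 495028974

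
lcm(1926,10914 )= 32742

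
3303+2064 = 5367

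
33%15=3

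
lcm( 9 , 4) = 36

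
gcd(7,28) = 7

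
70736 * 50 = 3536800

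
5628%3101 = 2527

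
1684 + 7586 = 9270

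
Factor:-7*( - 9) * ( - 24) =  - 1512=- 2^3*3^3*7^1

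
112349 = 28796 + 83553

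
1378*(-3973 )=-5474794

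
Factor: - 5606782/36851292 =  - 2803391/18425646 = -2^( -1)*3^ ( - 2 )* 41^( - 1)*401^1*6991^1*24967^ ( - 1)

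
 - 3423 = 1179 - 4602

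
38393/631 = 60 + 533/631= 60.84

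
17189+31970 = 49159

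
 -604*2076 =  - 1253904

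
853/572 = 853/572  =  1.49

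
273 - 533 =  - 260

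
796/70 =398/35 = 11.37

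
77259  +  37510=114769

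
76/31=2+14/31 = 2.45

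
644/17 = 644/17=37.88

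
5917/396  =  14 + 373/396 = 14.94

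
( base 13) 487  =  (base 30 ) Q7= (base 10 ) 787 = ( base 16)313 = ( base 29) R4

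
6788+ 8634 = 15422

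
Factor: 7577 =7577^1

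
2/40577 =2/40577 = 0.00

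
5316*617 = 3279972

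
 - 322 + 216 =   -  106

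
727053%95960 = 55333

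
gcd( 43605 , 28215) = 2565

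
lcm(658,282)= 1974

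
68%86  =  68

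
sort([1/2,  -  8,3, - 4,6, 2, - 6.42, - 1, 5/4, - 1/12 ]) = [ - 8 ,- 6.42, - 4, - 1, - 1/12  ,  1/2, 5/4, 2, 3,6 ] 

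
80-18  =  62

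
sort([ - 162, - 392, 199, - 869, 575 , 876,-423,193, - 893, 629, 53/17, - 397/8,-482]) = [ - 893, - 869,-482,-423,  -  392, - 162, - 397/8,53/17,193,199, 575,629,876]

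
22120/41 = 22120/41 = 539.51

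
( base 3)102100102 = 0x2051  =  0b10000001010001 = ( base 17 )1bab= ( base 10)8273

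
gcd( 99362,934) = 2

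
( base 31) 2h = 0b1001111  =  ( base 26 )31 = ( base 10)79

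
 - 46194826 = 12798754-58993580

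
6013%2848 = 317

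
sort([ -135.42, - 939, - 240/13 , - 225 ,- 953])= [ - 953,-939,-225, - 135.42, -240/13 ] 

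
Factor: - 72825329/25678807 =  - 7^( - 1)*11^( - 1)*7717^1*9437^1*333491^ ( - 1 )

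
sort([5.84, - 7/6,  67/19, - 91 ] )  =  [ - 91, - 7/6, 67/19,5.84]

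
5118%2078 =962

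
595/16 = 37 + 3/16 = 37.19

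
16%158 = 16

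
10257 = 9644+613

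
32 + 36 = 68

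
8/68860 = 2/17215 = 0.00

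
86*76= 6536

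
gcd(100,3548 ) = 4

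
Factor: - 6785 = -5^1 * 23^1*59^1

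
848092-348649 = 499443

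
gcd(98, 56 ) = 14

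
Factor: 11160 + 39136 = 2^3*6287^1 = 50296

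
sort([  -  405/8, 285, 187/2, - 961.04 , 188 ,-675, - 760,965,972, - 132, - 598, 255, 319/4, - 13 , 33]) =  [ - 961.04, - 760, - 675, - 598, - 132, - 405/8, - 13, 33,  319/4, 187/2, 188,255,285, 965 , 972 ] 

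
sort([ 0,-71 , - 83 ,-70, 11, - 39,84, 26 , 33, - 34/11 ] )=[ - 83, - 71 , - 70 ,-39,  -  34/11,  0,11, 26,  33,  84 ] 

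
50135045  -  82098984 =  - 31963939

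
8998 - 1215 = 7783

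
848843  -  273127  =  575716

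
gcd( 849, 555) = 3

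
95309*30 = 2859270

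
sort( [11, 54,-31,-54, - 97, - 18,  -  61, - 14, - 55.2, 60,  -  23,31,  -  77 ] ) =[-97,-77,-61, - 55.2, -54,-31, - 23, - 18,- 14, 11,31, 54,60]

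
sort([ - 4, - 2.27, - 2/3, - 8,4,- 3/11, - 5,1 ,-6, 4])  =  [ - 8, - 6,-5, - 4, - 2.27, - 2/3, - 3/11,1,4, 4] 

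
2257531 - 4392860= - 2135329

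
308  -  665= - 357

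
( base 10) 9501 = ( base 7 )36462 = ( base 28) c39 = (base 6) 111553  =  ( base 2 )10010100011101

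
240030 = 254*945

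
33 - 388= - 355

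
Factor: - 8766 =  - 2^1*3^2*487^1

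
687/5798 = 687/5798=0.12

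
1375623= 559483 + 816140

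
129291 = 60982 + 68309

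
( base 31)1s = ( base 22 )2f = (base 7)113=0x3b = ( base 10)59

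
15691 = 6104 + 9587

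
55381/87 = 636  +  49/87 = 636.56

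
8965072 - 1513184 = 7451888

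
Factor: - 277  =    -  277^1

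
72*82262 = 5922864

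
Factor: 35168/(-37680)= - 14/15 =- 2^1*3^( - 1 )*5^(  -  1) *7^1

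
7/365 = 7/365 = 0.02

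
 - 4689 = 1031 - 5720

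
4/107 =4/107 = 0.04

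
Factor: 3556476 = 2^2*3^2*7^1*11^1*1283^1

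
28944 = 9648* 3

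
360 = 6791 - 6431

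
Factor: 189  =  3^3*7^1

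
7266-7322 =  - 56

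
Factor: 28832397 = 3^1*11^1*873709^1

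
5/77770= 1/15554 = 0.00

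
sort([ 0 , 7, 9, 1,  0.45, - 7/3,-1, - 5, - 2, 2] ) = [ - 5, -7/3,-2,-1, 0, 0.45,1,2,7,9 ]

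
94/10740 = 47/5370 = 0.01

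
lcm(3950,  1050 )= 82950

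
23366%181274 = 23366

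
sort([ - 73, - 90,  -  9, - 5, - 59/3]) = [  -  90,  -  73, - 59/3,  -  9, - 5 ]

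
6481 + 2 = 6483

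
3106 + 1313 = 4419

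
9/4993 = 9/4993 = 0.00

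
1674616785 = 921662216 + 752954569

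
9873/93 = 106 + 5/31=106.16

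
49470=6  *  8245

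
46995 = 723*65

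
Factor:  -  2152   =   - 2^3*269^1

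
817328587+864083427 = 1681412014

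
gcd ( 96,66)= 6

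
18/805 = 18/805= 0.02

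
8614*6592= 56783488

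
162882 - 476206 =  - 313324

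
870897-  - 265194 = 1136091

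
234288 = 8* 29286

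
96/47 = 96/47 = 2.04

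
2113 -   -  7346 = 9459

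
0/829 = 0 =0.00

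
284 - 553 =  - 269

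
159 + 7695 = 7854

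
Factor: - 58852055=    - 5^1*23^1*511757^1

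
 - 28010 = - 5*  5602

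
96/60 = 1  +  3/5 =1.60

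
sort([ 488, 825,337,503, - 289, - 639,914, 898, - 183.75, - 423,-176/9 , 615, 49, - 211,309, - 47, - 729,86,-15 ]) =[-729,- 639, -423, - 289, - 211, - 183.75, - 47, - 176/9 , - 15, 49, 86, 309, 337, 488, 503, 615, 825, 898,914 ]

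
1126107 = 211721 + 914386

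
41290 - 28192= 13098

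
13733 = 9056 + 4677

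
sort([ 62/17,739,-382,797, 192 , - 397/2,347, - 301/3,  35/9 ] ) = [ - 382, - 397/2, -301/3, 62/17, 35/9, 192, 347,739,797 ] 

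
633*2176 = 1377408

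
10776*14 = 150864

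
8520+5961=14481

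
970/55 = 17+7/11 = 17.64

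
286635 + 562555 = 849190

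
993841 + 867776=1861617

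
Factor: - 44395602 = - 2^1*3^1 * 17^2*25603^1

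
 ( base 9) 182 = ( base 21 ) 78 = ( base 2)10011011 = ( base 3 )12202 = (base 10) 155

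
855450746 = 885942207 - 30491461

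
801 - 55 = 746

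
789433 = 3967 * 199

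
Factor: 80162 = 2^1 * 149^1*269^1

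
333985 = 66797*5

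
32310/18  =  1795 = 1795.00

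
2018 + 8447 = 10465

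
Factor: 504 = 2^3*3^2*7^1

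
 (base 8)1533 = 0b1101011011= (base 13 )511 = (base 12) 5b7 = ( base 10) 859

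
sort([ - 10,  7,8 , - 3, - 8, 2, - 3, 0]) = [ - 10, - 8,-3,-3, 0, 2  ,  7, 8 ] 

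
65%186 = 65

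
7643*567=4333581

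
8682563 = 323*26881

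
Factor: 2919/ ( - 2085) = -5^( - 1 )*7^1 = - 7/5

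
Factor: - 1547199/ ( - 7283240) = 2^( - 3)  *  3^2*5^( - 1)*41^( - 1)*353^1*487^1*4441^( - 1 )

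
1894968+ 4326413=6221381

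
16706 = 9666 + 7040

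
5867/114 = 51 + 53/114 = 51.46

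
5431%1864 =1703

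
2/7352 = 1/3676 = 0.00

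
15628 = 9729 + 5899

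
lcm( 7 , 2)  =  14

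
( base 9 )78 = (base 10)71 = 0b1000111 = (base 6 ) 155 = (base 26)2J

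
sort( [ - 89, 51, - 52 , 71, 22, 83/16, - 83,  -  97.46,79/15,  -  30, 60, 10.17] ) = [ - 97.46, -89, - 83, - 52, - 30,83/16, 79/15, 10.17, 22,51, 60,71] 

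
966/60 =161/10=16.10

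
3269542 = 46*71077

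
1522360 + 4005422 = 5527782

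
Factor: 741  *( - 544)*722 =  - 291041088 = - 2^6*3^1*13^1*17^1*19^3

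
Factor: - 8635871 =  - 41^1 * 210631^1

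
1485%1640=1485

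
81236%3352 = 788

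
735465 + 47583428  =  48318893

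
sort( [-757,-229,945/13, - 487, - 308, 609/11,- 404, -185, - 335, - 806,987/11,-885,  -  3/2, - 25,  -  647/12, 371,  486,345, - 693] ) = [ - 885 ,-806,- 757,- 693, - 487, - 404,-335,  -  308, - 229,- 185,- 647/12, - 25, - 3/2, 609/11, 945/13,987/11, 345,371, 486]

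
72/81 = 8/9 = 0.89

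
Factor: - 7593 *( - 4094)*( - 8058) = -2^2*3^2*17^1*23^1*79^1*89^1*2531^1 = -250488909036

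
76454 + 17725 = 94179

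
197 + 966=1163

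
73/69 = 1  +  4/69 = 1.06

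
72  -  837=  - 765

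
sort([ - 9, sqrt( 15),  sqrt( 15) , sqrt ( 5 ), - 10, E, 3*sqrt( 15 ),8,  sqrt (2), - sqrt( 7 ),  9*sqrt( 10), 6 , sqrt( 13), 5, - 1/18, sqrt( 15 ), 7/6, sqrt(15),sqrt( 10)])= [- 10, - 9, - sqrt (7), - 1/18, 7/6,  sqrt( 2),  sqrt( 5),E,sqrt (10), sqrt( 13), sqrt( 15 ), sqrt( 15 ),sqrt( 15),sqrt (15 ), 5, 6,  8, 3*sqrt(15), 9 *sqrt( 10)]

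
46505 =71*655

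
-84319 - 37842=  - 122161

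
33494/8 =4186 + 3/4 = 4186.75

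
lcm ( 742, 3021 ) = 42294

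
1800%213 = 96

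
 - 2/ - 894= 1/447=   0.00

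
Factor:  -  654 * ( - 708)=463032 = 2^3*3^2*59^1 * 109^1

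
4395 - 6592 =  - 2197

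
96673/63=1534+31/63 = 1534.49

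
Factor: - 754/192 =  - 2^( - 5)*3^ ( - 1)*13^1 * 29^1 =- 377/96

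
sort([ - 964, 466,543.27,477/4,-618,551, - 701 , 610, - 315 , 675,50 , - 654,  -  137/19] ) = [  -  964, - 701, - 654, - 618 ,- 315, - 137/19,50 , 477/4,466,543.27,551,610,675 ] 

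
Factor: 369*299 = 3^2*13^1*23^1 * 41^1= 110331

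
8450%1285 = 740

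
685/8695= 137/1739 = 0.08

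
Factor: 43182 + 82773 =3^4*5^1*311^1 = 125955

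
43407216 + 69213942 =112621158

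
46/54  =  23/27 = 0.85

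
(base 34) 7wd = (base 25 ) ehi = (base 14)34C9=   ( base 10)9193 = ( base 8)21751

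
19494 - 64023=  - 44529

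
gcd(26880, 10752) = 5376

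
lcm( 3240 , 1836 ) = 55080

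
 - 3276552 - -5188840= 1912288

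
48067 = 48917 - 850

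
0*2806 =0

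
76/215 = 76/215 =0.35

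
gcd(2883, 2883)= 2883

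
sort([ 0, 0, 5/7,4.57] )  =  [ 0, 0,5/7,4.57] 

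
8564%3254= 2056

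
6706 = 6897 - 191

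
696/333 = 232/111 = 2.09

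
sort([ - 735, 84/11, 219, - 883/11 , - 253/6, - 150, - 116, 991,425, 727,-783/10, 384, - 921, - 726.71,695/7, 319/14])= [ - 921, - 735, - 726.71 , - 150,-116, - 883/11,-783/10, - 253/6, 84/11,  319/14, 695/7,219, 384, 425, 727, 991]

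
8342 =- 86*( - 97)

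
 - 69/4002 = -1/58= - 0.02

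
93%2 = 1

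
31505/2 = 31505/2 = 15752.50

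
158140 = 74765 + 83375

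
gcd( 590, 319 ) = 1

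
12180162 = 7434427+4745735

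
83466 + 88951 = 172417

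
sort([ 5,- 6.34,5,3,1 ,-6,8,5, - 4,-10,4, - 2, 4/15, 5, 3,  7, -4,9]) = [ -10,-6.34, - 6, - 4, - 4 , - 2, 4/15,  1 , 3,3,4, 5, 5,5,5 , 7, 8, 9]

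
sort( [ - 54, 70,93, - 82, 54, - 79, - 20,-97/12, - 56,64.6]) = [ - 82, - 79, - 56, - 54, - 20, - 97/12,54,  64.6,70,93] 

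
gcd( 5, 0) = 5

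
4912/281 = 4912/281 = 17.48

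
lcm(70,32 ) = 1120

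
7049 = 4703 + 2346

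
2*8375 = 16750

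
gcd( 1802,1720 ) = 2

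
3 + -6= - 3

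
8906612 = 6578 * 1354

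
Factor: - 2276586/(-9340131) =2^1 *3^3 * 13^1 * 23^1 *47^1*73^( - 1)*42649^( - 1 ) =758862/3113377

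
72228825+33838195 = 106067020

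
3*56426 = 169278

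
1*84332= 84332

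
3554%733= 622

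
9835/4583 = 2  +  669/4583  =  2.15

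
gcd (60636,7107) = 3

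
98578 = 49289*2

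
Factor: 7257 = 3^1*41^1*59^1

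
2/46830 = 1/23415 = 0.00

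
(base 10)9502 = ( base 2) 10010100011110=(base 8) 22436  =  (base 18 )1B5G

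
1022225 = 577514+444711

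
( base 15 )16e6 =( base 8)11515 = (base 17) 101B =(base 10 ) 4941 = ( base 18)f49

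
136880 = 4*34220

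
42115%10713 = 9976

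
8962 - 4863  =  4099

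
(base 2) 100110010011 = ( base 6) 15203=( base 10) 2451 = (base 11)1929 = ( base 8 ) 4623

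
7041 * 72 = 506952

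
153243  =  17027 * 9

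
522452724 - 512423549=10029175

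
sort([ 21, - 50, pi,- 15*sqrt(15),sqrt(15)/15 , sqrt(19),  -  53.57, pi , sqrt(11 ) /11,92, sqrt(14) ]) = [ - 15*sqrt(15), - 53.57, - 50, sqrt(15) /15, sqrt( 11 )/11,pi, pi,  sqrt( 14),sqrt ( 19),  21, 92 ] 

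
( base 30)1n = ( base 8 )65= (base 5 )203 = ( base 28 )1p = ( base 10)53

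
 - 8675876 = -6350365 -2325511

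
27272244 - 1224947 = 26047297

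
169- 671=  - 502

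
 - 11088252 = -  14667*756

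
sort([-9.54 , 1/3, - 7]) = [ - 9.54, - 7, 1/3]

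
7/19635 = 1/2805 = 0.00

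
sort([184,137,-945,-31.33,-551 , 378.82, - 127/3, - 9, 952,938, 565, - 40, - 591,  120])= [ - 945 , - 591, - 551, - 127/3,  -  40,-31.33, - 9,  120,137,184, 378.82, 565,938 , 952] 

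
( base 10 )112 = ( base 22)52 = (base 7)220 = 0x70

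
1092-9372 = -8280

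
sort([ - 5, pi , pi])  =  [ - 5, pi, pi]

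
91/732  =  91/732  =  0.12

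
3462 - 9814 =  - 6352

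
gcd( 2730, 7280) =910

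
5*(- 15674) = -78370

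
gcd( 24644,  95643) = 1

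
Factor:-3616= -2^5*113^1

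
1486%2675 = 1486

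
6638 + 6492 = 13130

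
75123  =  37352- - 37771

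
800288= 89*8992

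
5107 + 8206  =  13313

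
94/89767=94/89767 = 0.00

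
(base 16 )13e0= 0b1001111100000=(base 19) e1f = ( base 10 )5088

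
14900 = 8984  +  5916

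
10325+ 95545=105870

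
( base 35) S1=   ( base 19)2dc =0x3d5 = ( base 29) 14o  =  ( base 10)981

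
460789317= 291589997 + 169199320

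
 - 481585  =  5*( - 96317)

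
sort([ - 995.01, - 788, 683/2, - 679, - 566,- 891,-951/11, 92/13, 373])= [- 995.01 ,-891, - 788, - 679, - 566 , - 951/11,92/13, 683/2,373]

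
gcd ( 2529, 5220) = 9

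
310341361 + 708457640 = 1018799001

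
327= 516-189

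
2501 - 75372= - 72871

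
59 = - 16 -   -  75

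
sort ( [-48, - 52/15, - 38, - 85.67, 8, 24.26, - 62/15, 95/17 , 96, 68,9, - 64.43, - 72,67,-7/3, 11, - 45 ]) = [-85.67,  -  72,-64.43, - 48, - 45,  -  38, -62/15,-52/15, - 7/3, 95/17  ,  8,9 , 11 , 24.26, 67,68, 96]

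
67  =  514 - 447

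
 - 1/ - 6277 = 1/6277 = 0.00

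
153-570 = - 417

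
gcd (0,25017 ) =25017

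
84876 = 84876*1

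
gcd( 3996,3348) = 108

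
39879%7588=1939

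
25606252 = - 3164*( - 8093)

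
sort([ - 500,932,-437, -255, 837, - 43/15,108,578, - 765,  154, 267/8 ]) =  [ - 765, - 500, -437,- 255,-43/15,  267/8,108, 154,  578, 837, 932 ] 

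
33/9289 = 33/9289 = 0.00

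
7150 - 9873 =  - 2723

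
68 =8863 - 8795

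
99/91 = 99/91 = 1.09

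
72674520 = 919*79080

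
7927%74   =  9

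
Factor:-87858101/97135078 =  - 2^( - 1)*293^1*299857^1*48567539^( - 1) 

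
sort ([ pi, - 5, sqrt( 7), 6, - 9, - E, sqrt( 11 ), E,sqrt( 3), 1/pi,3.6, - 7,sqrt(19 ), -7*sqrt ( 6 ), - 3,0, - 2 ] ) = [ - 7*sqrt( 6 ),-9, - 7, - 5, -3, - E , - 2,0,1/pi,sqrt(3),sqrt( 7),E,pi,sqrt( 11),3.6,  sqrt( 19),6 ]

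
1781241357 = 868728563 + 912512794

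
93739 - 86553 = 7186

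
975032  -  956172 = 18860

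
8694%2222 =2028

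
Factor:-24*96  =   - 2304 = - 2^8*3^2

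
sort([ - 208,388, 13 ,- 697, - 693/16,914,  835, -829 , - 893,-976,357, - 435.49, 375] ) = [ - 976, - 893, - 829,-697, - 435.49, - 208, - 693/16,13,357, 375, 388, 835,914 ] 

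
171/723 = 57/241 =0.24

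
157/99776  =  157/99776 = 0.00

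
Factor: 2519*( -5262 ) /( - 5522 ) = 602499/251  =  3^1 * 229^1*251^( - 1) * 877^1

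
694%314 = 66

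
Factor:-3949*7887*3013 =-93842183919 = - 3^1*11^2*23^1*131^1 * 239^1 * 359^1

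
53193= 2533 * 21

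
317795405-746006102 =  - 428210697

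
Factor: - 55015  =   - 5^1 * 11003^1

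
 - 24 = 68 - 92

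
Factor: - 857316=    - 2^2* 3^1*71443^1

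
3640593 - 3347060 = 293533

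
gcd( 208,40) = 8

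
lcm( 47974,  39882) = 3310206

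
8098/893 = 9 + 61/893 = 9.07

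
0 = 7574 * 0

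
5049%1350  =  999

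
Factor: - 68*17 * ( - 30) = 2^3*3^1*5^1*17^2 = 34680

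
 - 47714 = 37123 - 84837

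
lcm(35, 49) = 245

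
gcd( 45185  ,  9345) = 35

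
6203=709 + 5494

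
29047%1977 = 1369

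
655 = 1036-381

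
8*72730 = 581840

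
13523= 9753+3770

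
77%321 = 77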